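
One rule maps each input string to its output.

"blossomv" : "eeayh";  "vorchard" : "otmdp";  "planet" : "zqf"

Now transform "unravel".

In each case the input is transformed by: delete the first 3 characters, then shift every letter 12 places forward in the alphabet (wrapping around).
Starting from "unravel": after the first operation, "avel"; after the second, "mhqx".

mhqx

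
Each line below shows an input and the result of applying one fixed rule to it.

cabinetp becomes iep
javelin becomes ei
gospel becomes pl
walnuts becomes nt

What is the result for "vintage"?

The rule is to keep every other character starting from the second (positions 2nd, 4th, 6th, ...), then delete the first character.
For "vintage", step one produces "itg"; step two turns that into "tg".
(Check on "gospel": → "opl" → "pl" ✓)

tg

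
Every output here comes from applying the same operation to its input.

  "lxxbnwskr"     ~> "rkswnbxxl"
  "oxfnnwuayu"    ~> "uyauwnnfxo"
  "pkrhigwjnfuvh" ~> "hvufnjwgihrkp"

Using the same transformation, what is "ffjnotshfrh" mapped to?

The pattern: reverse the string.
On "ffjnotshfrh" that produces "hrfhstonjff".

hrfhstonjff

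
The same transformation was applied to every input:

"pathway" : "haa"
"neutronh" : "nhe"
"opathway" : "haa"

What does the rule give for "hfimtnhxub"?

hfb

In each case the input is transformed by: sort the characters into reverse alphabetical order, then keep only the last 3 characters.
"hfimtnhxub" → "xutnmihhfb" → "hfb".
(Check on "neutronh": → "utronnhe" → "nhe" ✓)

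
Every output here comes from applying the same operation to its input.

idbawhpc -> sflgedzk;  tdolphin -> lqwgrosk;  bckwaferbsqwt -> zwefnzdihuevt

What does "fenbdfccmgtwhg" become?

kjihqegiffpjwz

The rule is to move the last 2 characters to the front (rotate right by 2), then shift every letter 3 places forward in the alphabet (wrapping around).
Doing the same to "fenbdfccmgtwhg": "kjihqegiffpjwz".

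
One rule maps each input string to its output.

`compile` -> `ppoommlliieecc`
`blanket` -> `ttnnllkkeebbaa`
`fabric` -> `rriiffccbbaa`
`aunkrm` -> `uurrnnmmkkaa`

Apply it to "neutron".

uuttrroonnnnee

Each output is the input with this applied: double every character, then sort the characters into reverse alphabetical order.
"neutron" → "nneeuuttrroonn" → "uuttrroonnnnee".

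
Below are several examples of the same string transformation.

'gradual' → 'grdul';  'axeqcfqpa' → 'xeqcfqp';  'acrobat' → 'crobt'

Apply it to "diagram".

digrm

In each case the input is transformed by: remove every "a".
Doing the same to "diagram": "digrm".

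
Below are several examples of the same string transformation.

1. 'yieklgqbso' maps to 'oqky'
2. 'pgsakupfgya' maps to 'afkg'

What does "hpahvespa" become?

aea

In each case the input is transformed by: reverse the string, then keep one character in every 3, starting at position 1 (positions 1st, 4th, 7th, ...).
Applying both steps to "hpahvespa": "apsevhaph", then "aea".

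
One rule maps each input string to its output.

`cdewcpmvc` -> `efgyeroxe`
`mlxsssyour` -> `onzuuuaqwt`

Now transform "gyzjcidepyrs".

What's happening: shift every letter 2 places forward in the alphabet (wrapping around).
For "gyzjcidepyrs" the result is "iablekfgratu".

iablekfgratu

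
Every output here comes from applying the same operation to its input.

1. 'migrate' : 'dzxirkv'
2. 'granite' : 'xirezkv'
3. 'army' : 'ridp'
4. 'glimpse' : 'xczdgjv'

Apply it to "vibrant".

The transformation: shift every letter 9 places backward in the alphabet (wrapping around).
So "vibrant" becomes "mzsirek".

mzsirek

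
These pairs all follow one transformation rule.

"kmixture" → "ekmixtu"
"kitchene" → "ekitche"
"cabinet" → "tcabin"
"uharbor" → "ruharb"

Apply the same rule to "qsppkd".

dqspp

The rule is to move the last character to the front, then delete the last character.
Applying both steps to "qsppkd": "dqsppk", then "dqspp".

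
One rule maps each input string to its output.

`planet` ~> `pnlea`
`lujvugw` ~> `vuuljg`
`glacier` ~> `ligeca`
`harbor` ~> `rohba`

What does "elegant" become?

nlgeea

The pattern: sort the characters into reverse alphabetical order, then delete the first character.
On "elegant": the first step gives "tnlgeea", and the second then gives "nlgeea".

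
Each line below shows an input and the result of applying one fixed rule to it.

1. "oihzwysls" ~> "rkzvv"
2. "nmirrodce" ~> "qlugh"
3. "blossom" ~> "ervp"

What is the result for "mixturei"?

paxh

The transformation: shift every letter 3 places forward in the alphabet (wrapping around), then keep every other character starting from the first (positions 1st, 3rd, 5th, ...).
On "mixturei": the first step gives "plawxuhl", and the second then gives "paxh".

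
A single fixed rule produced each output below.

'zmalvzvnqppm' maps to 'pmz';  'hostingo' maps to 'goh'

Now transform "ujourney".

The pattern: move the last 2 characters to the front (rotate right by 2), then keep only the first 3 characters.
Working it through for "ujourney": intermediate "eyujourn", final "eyu".

eyu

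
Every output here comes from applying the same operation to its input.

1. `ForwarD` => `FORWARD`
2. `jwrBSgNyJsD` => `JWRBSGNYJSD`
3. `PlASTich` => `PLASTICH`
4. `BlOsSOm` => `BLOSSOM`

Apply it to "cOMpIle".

The pattern: convert every letter to uppercase.
Doing the same to "cOMpIle": "COMPILE".

COMPILE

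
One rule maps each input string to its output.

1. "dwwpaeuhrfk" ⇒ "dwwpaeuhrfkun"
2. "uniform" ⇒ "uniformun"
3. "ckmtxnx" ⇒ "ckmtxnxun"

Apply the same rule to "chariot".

Looking at the pairs, the operation is to append "un".
Applying that to "chariot" gives "chariotun".

chariotun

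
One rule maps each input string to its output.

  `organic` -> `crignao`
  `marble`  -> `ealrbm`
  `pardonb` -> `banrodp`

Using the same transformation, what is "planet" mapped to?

The rule is to take characters alternately from the front and the back (1st, last, 2nd, 2nd-last, ...), then move the first character to the end.
For "planet", step one produces "ptlean"; step two turns that into "tleanp".

tleanp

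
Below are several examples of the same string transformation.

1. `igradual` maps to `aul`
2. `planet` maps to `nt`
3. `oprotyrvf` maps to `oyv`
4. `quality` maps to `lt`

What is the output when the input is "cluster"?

Looking at the pairs, the operation is to keep every other character starting from the second (positions 2nd, 4th, 6th, ...), then delete the first character.
Starting from "cluster": after the first operation, "lse"; after the second, "se".

se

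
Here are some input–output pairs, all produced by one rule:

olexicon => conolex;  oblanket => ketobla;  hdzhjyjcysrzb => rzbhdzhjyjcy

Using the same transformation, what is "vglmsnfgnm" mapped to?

In each case the input is transformed by: move the last 3 characters to the front (rotate right by 3), then delete the last character.
Applying both steps to "vglmsnfgnm": "gnmvglmsnf", then "gnmvglmsn".

gnmvglmsn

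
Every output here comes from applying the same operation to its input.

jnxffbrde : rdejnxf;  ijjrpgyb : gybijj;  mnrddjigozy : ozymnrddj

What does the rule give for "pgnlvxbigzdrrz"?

Each output is the input with this applied: move the last 3 characters to the front (rotate right by 3), then delete the last 2 characters.
Working it through for "pgnlvxbigzdrrz": intermediate "rrzpgnlvxbigzd", final "rrzpgnlvxbig".

rrzpgnlvxbig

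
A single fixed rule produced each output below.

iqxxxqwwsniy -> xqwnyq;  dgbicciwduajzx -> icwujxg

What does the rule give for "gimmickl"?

The pattern: move the first 3 characters to the end (rotate left by 3), then keep every other character starting from the first (positions 1st, 3rd, 5th, ...).
On "gimmickl" that produces "mcli".

mcli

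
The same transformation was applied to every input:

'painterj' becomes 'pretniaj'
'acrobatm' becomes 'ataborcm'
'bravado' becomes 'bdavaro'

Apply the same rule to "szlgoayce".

Rule — reverse the string, then swap the first and last characters.
For "szlgoayce", step one produces "ecyaoglzs"; step two turns that into "scyaoglze".

scyaoglze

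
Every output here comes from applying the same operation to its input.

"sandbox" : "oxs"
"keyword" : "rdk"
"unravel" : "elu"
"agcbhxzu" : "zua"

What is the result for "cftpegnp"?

npc

The rule is to move the first character to the end, then keep only the last 3 characters.
Applying both steps to "cftpegnp": "ftpegnpc", then "npc".
(Check on "agcbhxzu": → "gcbhxzua" → "zua" ✓)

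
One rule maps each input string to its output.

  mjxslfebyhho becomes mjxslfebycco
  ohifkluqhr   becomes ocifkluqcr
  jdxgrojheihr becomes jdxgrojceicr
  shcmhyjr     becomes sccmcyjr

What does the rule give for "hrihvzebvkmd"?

Rule — replace every "h" with "c".
"hrihvzebvkmd" → "cricvzebvkmd".

cricvzebvkmd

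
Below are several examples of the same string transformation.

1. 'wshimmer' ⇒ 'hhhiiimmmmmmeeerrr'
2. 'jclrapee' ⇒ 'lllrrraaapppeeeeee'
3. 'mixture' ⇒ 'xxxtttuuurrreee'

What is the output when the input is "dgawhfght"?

Looking at the pairs, the operation is to delete the first 2 characters, then repeat every character 3 times.
"dgawhfght" → "awhfght" → "aaawwwhhhfffggghhhttt".
(Check on "jclrapee": → "lrapee" → "lllrrraaapppeeeeee" ✓)

aaawwwhhhfffggghhhttt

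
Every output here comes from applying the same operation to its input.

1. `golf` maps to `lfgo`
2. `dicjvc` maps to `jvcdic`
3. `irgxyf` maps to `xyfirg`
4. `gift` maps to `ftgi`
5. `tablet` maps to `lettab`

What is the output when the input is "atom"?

What's happening: swap the front and back halves of the string.
So "atom" becomes "omat".

omat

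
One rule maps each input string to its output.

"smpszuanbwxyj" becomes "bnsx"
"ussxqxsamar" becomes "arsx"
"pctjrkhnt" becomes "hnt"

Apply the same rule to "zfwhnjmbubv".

bjuz

Rule — sort the characters into alphabetical order, then keep one character in every 3, starting at position 2 (positions 2nd, 5th, 8th, ...).
Working it through for "zfwhnjmbubv": intermediate "bbfhjmnuvwz", final "bjuz".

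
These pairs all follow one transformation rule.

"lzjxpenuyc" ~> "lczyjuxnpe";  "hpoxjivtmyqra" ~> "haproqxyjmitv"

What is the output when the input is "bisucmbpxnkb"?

Each output is the input with this applied: take characters alternately from the front and the back (1st, last, 2nd, 2nd-last, ...).
"bisucmbpxnkb" → "bbiksnuxcpmb".

bbiksnuxcpmb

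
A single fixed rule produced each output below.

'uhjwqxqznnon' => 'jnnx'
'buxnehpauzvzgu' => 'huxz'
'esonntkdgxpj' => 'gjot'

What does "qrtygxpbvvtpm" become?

ptvx

The pattern: keep one character in every 3, starting at position 3 (positions 3rd, 6th, 9th, ...), then sort the characters into alphabetical order.
Working it through for "qrtygxpbvvtpm": intermediate "txvp", final "ptvx".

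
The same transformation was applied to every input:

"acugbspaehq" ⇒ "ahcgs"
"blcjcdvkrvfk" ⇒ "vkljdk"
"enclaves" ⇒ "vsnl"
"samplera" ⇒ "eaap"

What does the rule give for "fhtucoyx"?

oxhu

The transformation: keep every other character starting from the second (positions 2nd, 4th, 6th, ...), then move the last 2 characters to the front (rotate right by 2).
Starting from "fhtucoyx": after the first operation, "huox"; after the second, "oxhu".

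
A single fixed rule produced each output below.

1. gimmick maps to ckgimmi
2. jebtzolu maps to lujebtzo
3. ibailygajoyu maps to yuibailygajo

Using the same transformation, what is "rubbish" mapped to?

shrubbi

Rule — move the last 2 characters to the front (rotate right by 2).
"rubbish" → "shrubbi".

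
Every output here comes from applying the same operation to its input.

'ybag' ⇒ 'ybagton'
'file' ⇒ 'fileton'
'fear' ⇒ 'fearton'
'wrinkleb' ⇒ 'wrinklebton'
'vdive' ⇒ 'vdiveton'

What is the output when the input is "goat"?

goatton

Rule — append "ton".
Applying that to "goat" gives "goatton".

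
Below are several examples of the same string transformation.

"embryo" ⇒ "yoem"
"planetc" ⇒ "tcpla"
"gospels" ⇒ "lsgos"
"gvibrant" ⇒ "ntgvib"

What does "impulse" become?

The transformation: move the last 2 characters to the front (rotate right by 2), then delete the last 2 characters.
"impulse" → "seimpul" → "seimp".

seimp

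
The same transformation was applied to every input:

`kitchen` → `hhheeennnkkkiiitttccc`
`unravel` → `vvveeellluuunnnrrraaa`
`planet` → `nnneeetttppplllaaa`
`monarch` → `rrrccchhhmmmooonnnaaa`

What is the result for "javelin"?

llliiinnnjjjaaavvveee

The pattern: move the last 3 characters to the front (rotate right by 3), then repeat every character 3 times.
Applying both steps to "javelin": "linjave", then "llliiinnnjjjaaavvveee".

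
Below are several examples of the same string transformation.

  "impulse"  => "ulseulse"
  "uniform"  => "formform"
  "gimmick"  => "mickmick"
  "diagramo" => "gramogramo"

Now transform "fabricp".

The transformation: delete the first 3 characters, then write the whole string twice.
Doing the same to "fabricp": "ricpricp".

ricpricp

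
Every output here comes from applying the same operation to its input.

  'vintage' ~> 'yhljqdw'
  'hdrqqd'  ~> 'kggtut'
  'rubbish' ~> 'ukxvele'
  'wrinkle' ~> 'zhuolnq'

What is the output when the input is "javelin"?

The pattern: take characters alternately from the front and the back (1st, last, 2nd, 2nd-last, ...), then shift every letter 3 places forward in the alphabet (wrapping around).
"javelin" → "jnaivle" → "mqdlyoh".
(Check on "wrinkle": → "werlikn" → "zhuolnq" ✓)

mqdlyoh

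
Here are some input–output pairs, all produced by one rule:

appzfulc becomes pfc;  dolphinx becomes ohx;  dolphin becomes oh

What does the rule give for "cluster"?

The rule is to keep one character in every 3, starting at position 2 (positions 2nd, 5th, 8th, ...).
Applying that to "cluster" gives "lt".

lt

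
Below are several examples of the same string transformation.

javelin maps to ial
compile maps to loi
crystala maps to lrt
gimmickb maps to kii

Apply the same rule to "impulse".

sml

Rule — move the last 2 characters to the front (rotate right by 2), then keep one character in every 3, starting at position 1 (positions 1st, 4th, 7th, ...).
Starting from "impulse": after the first operation, "seimpul"; after the second, "sml".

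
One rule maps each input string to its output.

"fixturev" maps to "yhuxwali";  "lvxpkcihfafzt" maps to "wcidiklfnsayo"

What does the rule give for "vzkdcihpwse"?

The transformation: reverse the string, then shift every letter 3 places forward in the alphabet (wrapping around).
So "vzkdcihpwse" becomes "hvzsklfgncy".

hvzsklfgncy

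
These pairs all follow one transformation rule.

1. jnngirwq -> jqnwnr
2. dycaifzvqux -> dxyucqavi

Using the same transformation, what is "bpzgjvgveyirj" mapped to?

bjprzigyjev

What's happening: take characters alternately from the front and the back (1st, last, 2nd, 2nd-last, ...), then delete the last 2 characters.
On "bpzgjvgveyirj": the first step gives "bjprzigyjevvg", and the second then gives "bjprzigyjev".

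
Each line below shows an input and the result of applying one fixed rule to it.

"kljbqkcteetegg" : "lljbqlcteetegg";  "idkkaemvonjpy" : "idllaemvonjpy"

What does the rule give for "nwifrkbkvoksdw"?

nwifrlblvolsdw

The pattern: replace every "k" with "l".
For "nwifrkbkvoksdw" the result is "nwifrlblvolsdw".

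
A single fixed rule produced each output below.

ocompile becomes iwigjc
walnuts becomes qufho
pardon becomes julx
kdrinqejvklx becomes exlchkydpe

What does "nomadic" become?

Looking at the pairs, the operation is to shift every letter 6 places backward in the alphabet (wrapping around), then delete the last 2 characters.
Working it through for "nomadic": intermediate "higuxcw", final "higux".

higux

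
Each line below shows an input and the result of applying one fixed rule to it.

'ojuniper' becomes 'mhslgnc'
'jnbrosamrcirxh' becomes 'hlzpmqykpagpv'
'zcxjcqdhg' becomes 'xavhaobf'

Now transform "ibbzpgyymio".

Looking at the pairs, the operation is to shift every letter 2 places backward in the alphabet (wrapping around), then delete the last character.
Working it through for "ibbzpgyymio": intermediate "gzzxnewwkgm", final "gzzxnewwkg".

gzzxnewwkg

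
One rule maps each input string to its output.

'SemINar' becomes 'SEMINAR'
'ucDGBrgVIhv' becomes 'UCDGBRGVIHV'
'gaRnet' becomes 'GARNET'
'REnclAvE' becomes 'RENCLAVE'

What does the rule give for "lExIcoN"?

LEXICON

Rule — convert every letter to uppercase.
"lExIcoN" → "LEXICON".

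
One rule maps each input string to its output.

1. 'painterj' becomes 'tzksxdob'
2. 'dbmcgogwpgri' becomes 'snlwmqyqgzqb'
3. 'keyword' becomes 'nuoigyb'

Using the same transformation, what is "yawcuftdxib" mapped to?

The rule is to move the last character to the front, then shift every letter 10 places forward in the alphabet (wrapping around).
For "yawcuftdxib", step one produces "byawcuftdxi"; step two turns that into "likgmepdnhs".

likgmepdnhs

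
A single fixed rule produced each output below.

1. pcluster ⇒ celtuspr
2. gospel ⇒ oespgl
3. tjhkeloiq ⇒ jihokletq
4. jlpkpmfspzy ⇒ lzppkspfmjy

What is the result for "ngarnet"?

The transformation: take characters alternately from the front and the back (1st, last, 2nd, 2nd-last, ...), then move the first 2 characters to the end (rotate left by 2).
"ngarnet" → "ntgeanr" → "geanrnt".

geanrnt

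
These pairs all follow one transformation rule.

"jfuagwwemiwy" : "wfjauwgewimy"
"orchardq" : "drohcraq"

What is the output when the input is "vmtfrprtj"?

What's happening: swap each adjacent pair of characters (1↔2, 3↔4, ...), then move the last character to the front.
Working it through for "vmtfrprtj": intermediate "mvftprtrj", final "jmvftprtr".
(Check on "orchardq": → "rohcraqd" → "drohcraq" ✓)

jmvftprtr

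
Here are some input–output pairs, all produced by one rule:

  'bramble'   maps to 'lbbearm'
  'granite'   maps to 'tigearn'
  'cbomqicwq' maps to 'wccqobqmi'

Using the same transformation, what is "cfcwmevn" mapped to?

vecncfmw

The transformation: move the last 3 characters to the front (rotate right by 3), then swap each adjacent pair of characters (1↔2, 3↔4, ...).
"cfcwmevn" → "evncfcwm" → "vecncfmw".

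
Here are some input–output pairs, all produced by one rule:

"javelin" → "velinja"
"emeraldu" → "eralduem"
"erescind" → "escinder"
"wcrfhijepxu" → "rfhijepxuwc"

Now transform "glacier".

aciergl

Rule — move the first 2 characters to the end (rotate left by 2).
On "glacier" that produces "aciergl".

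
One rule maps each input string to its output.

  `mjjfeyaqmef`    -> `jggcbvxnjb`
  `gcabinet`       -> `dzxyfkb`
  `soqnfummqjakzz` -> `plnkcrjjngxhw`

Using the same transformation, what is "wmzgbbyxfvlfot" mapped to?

tjwdyyvucsicl

Rule — delete the last character, then shift every letter 3 places backward in the alphabet (wrapping around).
On "wmzgbbyxfvlfot": the first step gives "wmzgbbyxfvlfo", and the second then gives "tjwdyyvucsicl".
(Check on "soqnfummqjakzz": → "soqnfummqjakz" → "plnkcrjjngxhw" ✓)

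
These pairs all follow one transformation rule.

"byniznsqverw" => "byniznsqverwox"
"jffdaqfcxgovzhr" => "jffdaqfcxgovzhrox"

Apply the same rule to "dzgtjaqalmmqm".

dzgtjaqalmmqmox

Each output is the input with this applied: append "ox".
So "dzgtjaqalmmqm" becomes "dzgtjaqalmmqmox".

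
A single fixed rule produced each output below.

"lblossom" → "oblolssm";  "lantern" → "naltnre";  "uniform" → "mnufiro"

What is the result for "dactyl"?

Rule — swap each adjacent pair of characters (1↔2, 3↔4, ...), then move the last character to the front.
For "dactyl", step one produces "adtcly"; step two turns that into "yadtcl".

yadtcl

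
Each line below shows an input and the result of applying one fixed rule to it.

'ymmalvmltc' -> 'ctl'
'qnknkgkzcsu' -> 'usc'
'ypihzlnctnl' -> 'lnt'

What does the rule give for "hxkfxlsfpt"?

In each case the input is transformed by: reverse the string, then keep only the first 3 characters.
Working it through for "hxkfxlsfpt": intermediate "tpfslxfkxh", final "tpf".

tpf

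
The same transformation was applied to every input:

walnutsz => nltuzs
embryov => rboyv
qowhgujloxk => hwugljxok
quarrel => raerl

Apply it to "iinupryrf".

unrpryf

The transformation: swap each adjacent pair of characters (1↔2, 3↔4, ...), then delete the first 2 characters.
Applying both steps to "iinupryrf": "iiunrpryf", then "unrpryf".
(Check on "quarrel": → "uqraerl" → "raerl" ✓)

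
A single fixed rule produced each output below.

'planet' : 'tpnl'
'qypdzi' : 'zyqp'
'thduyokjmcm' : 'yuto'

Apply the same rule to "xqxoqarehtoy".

In each case the input is transformed by: sort the characters into reverse alphabetical order, then keep only the first 4 characters.
Starting from "xqxoqarehtoy": after the first operation, "yxxtrqqoohea"; after the second, "yxxt".

yxxt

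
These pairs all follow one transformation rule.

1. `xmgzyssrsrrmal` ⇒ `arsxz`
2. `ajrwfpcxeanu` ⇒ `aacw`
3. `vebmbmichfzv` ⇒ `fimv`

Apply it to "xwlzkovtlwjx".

Looking at the pairs, the operation is to keep one character in every 3, starting at position 1 (positions 1st, 4th, 7th, ...), then sort the characters into alphabetical order.
Applying both steps to "xwlzkovtlwjx": "xzvw", then "vwxz".

vwxz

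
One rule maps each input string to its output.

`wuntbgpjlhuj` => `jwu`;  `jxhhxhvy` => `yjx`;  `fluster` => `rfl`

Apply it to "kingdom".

The pattern: move the last character to the front, then keep only the first 3 characters.
Starting from "kingdom": after the first operation, "mkingdo"; after the second, "mki".

mki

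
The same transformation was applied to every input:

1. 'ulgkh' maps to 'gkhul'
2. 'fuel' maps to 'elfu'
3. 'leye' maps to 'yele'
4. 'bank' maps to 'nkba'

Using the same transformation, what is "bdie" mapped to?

In each case the input is transformed by: move the first 2 characters to the end (rotate left by 2).
Doing the same to "bdie": "iebd".

iebd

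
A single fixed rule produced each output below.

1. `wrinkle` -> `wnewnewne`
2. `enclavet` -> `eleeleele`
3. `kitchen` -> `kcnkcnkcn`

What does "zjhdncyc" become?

The transformation: keep one character in every 3, starting at position 1 (positions 1st, 4th, 7th, ...), then write the whole string 3 times in a row.
"zjhdncyc" → "zdy" → "zdyzdyzdy".

zdyzdyzdy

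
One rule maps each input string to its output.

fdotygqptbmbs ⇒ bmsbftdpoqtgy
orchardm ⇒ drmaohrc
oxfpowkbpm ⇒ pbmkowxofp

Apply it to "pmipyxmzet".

eztmpxmyip

Rule — move the last 2 characters to the front (rotate right by 2), then take characters alternately from the front and the back (1st, last, 2nd, 2nd-last, ...).
Starting from "pmipyxmzet": after the first operation, "etpmipyxmz"; after the second, "eztmpxmyip".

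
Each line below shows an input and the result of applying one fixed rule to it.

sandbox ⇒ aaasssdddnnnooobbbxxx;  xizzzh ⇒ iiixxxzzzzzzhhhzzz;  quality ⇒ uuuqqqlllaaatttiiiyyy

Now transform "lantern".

In each case the input is transformed by: swap each adjacent pair of characters (1↔2, 3↔4, ...), then repeat every character 3 times.
Applying both steps to "lantern": "altnren", then "aaallltttnnnrrreeennn".

aaallltttnnnrrreeennn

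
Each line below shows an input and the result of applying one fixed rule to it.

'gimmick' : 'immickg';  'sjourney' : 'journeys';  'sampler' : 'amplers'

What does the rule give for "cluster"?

The pattern: move the first character to the end.
So "cluster" becomes "lusterc".

lusterc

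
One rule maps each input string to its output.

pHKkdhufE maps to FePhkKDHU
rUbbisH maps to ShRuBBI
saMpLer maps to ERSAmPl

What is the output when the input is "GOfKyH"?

YhgoFk

Each output is the input with this applied: flip the case of every letter, then move the last 2 characters to the front (rotate right by 2).
Working it through for "GOfKyH": intermediate "goFkYh", final "YhgoFk".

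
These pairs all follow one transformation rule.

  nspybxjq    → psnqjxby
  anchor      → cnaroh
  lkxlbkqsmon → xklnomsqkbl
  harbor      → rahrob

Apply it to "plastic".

alpcits

Rule — move the first 3 characters to the end (rotate left by 3), then reverse the string.
Working it through for "plastic": intermediate "sticpla", final "alpcits".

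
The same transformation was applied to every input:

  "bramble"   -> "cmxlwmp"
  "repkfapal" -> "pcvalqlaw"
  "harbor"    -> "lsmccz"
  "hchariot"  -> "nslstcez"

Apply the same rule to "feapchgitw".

pqalsntrhe

The pattern: shift every letter 11 places forward in the alphabet (wrapping around), then swap each adjacent pair of characters (1↔2, 3↔4, ...).
"feapchgitw" → "pqalsntrhe".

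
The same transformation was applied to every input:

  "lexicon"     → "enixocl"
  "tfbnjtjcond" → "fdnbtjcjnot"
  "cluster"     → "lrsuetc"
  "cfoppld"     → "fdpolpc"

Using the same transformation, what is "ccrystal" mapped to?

clyrtsca

Looking at the pairs, the operation is to swap the first and last characters, then swap each adjacent pair of characters (1↔2, 3↔4, ...).
Working it through for "ccrystal": intermediate "lcrystac", final "clyrtsca".
(Check on "cfoppld": → "dfopplc" → "fdpolpc" ✓)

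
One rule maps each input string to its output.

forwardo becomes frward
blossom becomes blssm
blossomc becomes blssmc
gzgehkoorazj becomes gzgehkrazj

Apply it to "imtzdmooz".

imtzdmz

What's happening: remove every "o".
On "imtzdmooz" that produces "imtzdmz".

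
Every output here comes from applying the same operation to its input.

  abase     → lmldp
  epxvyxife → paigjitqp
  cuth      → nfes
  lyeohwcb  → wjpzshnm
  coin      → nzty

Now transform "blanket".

mwlyvpe

Looking at the pairs, the operation is to shift every letter 11 places forward in the alphabet (wrapping around).
On "blanket" that produces "mwlyvpe".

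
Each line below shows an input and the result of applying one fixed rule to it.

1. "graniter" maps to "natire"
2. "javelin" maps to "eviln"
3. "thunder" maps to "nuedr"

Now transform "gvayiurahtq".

yauiarthq

In each case the input is transformed by: swap each adjacent pair of characters (1↔2, 3↔4, ...), then delete the first 2 characters.
"gvayiurahtq" → "vgyauiarthq" → "yauiarthq".
(Check on "javelin": → "ajeviln" → "eviln" ✓)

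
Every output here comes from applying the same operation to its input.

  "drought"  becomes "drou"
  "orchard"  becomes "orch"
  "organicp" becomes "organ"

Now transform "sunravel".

sunra

The rule is to delete the last 3 characters.
"sunravel" → "sunra".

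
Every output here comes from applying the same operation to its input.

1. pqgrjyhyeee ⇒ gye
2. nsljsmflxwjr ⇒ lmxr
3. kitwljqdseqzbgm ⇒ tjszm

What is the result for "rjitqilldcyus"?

Looking at the pairs, the operation is to keep one character in every 3, starting at position 3 (positions 3rd, 6th, 9th, ...).
Applying that to "rjitqilldcyus" gives "iidu".

iidu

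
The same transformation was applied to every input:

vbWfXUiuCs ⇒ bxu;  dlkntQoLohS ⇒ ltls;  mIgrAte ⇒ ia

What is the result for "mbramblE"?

The pattern: keep one character in every 3, starting at position 2 (positions 2nd, 5th, 8th, ...), then convert every letter to lowercase.
Applying both steps to "mbramblE": "bmE", then "bme".

bme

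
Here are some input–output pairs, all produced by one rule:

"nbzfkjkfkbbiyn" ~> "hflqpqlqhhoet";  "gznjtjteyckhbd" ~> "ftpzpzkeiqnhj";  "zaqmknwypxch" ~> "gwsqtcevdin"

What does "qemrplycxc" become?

ksxvreidi

The rule is to shift every letter 6 places forward in the alphabet (wrapping around), then delete the first character.
Working it through for "qemrplycxc": intermediate "wksxvreidi", final "ksxvreidi".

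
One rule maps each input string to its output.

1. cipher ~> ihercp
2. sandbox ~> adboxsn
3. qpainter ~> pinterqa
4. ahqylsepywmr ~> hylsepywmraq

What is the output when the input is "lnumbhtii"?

The pattern: move the first 2 characters to the end (rotate left by 2), then swap the first and last characters.
For "lnumbhtii" the result is "nmbhtiilu".

nmbhtiilu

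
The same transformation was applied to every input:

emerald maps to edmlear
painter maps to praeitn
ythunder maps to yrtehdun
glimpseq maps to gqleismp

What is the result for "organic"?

The pattern: take characters alternately from the front and the back (1st, last, 2nd, 2nd-last, ...).
For "organic" the result is "ocrigna".

ocrigna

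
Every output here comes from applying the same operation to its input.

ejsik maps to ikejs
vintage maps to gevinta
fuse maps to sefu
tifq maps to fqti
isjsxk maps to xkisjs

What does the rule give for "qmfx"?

The transformation: move the last 2 characters to the front (rotate right by 2).
Doing the same to "qmfx": "fxqm".

fxqm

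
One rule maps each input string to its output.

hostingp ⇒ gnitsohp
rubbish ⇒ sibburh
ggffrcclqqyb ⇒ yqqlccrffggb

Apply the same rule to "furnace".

canrufe

Each output is the input with this applied: reverse the string, then move the first character to the end.
Applying that to "furnace" gives "canrufe".
(Check on "ggffrcclqqyb": → "byqqlccrffgg" → "yqqlccrffggb" ✓)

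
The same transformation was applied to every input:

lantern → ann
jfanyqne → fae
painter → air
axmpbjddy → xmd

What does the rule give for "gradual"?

ral

The pattern: swap each adjacent pair of characters (1↔2, 3↔4, ...), then keep one character in every 3, starting at position 1 (positions 1st, 4th, 7th, ...).
"gradual" → "rgdaaul" → "ral".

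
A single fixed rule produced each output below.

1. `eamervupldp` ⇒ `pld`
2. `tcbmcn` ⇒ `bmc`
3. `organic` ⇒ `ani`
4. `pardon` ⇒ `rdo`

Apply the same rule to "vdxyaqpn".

Looking at the pairs, the operation is to move the last character to the front, then keep only the last 3 characters.
For "vdxyaqpn" the result is "aqp".

aqp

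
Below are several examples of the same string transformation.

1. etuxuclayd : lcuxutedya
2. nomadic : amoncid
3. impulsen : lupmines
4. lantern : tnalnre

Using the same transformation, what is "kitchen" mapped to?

ctikneh

In each case the input is transformed by: reverse the string, then move the first 3 characters to the end (rotate left by 3).
For "kitchen", step one produces "nehctik"; step two turns that into "ctikneh".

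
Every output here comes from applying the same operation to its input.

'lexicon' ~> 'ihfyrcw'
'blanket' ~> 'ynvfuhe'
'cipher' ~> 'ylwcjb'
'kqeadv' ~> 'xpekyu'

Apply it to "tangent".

The transformation: move the last 2 characters to the front (rotate right by 2), then shift every letter 6 places backward in the alphabet (wrapping around).
"tangent" → "nttange" → "hnnuhay".

hnnuhay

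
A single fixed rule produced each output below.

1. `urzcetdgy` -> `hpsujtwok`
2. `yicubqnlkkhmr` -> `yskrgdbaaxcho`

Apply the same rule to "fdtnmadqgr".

tjdcqtgwhv

The pattern: shift every letter 10 places backward in the alphabet (wrapping around), then move the first character to the end.
For "fdtnmadqgr" the result is "tjdcqtgwhv".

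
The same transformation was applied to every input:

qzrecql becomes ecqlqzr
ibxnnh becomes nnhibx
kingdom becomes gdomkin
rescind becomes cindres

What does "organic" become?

Rule — move the first 3 characters to the end (rotate left by 3).
For "organic" the result is "anicorg".

anicorg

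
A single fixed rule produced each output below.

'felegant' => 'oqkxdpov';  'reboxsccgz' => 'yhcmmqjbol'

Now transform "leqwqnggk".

gaxqquvoa

In each case the input is transformed by: move the first 3 characters to the end (rotate left by 3), then shift every letter 10 places forward in the alphabet (wrapping around).
Working it through for "leqwqnggk": intermediate "wqnggkleq", final "gaxqquvoa".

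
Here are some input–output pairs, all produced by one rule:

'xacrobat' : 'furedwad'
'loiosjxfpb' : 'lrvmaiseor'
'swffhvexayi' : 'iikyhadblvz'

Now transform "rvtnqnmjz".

What's happening: move the first 2 characters to the end (rotate left by 2), then shift every letter 3 places forward in the alphabet (wrapping around).
"rvtnqnmjz" → "tnqnmjzrv" → "wqtqpmcuy".
(Check on "loiosjxfpb": → "iosjxfpblo" → "lrvmaiseor" ✓)

wqtqpmcuy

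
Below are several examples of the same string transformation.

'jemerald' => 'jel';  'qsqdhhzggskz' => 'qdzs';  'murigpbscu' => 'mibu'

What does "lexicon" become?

Each output is the input with this applied: keep one character in every 3, starting at position 1 (positions 1st, 4th, 7th, ...).
Applying that to "lexicon" gives "lin".

lin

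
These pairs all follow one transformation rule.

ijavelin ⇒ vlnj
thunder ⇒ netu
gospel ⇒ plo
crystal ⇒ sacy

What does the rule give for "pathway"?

hapt

Looking at the pairs, the operation is to move the first 3 characters to the end (rotate left by 3), then keep every other character starting from the first (positions 1st, 3rd, 5th, ...).
Applying both steps to "pathway": "hwaypat", then "hapt".
(Check on "crystal": → "stalcry" → "sacy" ✓)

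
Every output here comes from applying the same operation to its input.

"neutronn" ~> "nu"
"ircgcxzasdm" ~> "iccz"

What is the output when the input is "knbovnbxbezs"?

kbvb

Looking at the pairs, the operation is to keep every other character starting from the first (positions 1st, 3rd, 5th, ...), then delete the last 2 characters.
For "knbovnbxbezs", step one produces "kbvbbz"; step two turns that into "kbvb".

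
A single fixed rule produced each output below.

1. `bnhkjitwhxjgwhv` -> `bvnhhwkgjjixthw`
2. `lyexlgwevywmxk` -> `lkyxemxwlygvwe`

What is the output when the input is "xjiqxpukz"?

xzjkiuqpx

The rule is to take characters alternately from the front and the back (1st, last, 2nd, 2nd-last, ...).
Applying that to "xjiqxpukz" gives "xzjkiuqpx".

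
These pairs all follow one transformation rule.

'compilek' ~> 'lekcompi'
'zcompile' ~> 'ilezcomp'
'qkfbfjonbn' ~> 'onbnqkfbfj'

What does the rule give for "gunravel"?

velgunra

Looking at the pairs, the operation is to swap the front and back halves of the string, then move the first character to the end.
Working it through for "gunravel": intermediate "avelgunr", final "velgunra".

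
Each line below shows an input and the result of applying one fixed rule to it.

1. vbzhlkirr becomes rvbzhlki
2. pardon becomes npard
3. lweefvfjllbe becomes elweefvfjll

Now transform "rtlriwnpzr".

The transformation: move the last character to the front, then delete the last character.
Starting from "rtlriwnpzr": after the first operation, "rrtlriwnpz"; after the second, "rrtlriwnp".

rrtlriwnp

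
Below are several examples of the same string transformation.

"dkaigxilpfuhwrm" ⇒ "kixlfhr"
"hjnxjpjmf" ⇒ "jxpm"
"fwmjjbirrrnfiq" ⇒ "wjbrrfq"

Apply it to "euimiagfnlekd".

umaflk

The rule is to keep every other character starting from the second (positions 2nd, 4th, 6th, ...).
On "euimiagfnlekd" that produces "umaflk".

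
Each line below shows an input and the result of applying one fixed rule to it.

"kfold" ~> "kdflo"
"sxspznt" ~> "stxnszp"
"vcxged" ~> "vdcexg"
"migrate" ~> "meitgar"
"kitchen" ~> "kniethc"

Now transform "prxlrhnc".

pcrnxhlr

Each output is the input with this applied: take characters alternately from the front and the back (1st, last, 2nd, 2nd-last, ...).
Applying that to "prxlrhnc" gives "pcrnxhlr".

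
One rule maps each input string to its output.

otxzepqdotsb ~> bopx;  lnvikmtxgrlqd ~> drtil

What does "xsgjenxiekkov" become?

vkxjx

What's happening: reverse the string, then keep one character in every 3, starting at position 1 (positions 1st, 4th, 7th, ...).
"xsgjenxiekkov" → "vokkeixnejgsx" → "vkxjx".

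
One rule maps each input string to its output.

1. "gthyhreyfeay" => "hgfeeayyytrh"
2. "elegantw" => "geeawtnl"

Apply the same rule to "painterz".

nieaztrp

In each case the input is transformed by: sort the characters into reverse alphabetical order, then swap the front and back halves of the string.
"painterz" → "ztrpniea" → "nieaztrp".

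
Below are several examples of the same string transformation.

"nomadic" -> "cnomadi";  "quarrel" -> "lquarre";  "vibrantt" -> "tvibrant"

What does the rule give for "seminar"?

Looking at the pairs, the operation is to move the last character to the front.
On "seminar" that produces "rsemina".

rsemina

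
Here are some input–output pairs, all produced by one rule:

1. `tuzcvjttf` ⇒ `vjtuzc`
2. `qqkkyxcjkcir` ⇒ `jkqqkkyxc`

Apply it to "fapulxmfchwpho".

hwfapulxmfc

What's happening: delete the last 3 characters, then move the last 2 characters to the front (rotate right by 2).
Applying both steps to "fapulxmfchwpho": "fapulxmfchw", then "hwfapulxmfc".
(Check on "qqkkyxcjkcir": → "qqkkyxcjk" → "jkqqkkyxc" ✓)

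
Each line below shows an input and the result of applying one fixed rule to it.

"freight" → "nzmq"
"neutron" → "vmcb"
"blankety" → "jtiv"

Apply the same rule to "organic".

wzoi

The transformation: shift every letter 8 places forward in the alphabet (wrapping around), then keep only the first 4 characters.
On "organic": the first step gives "wzoivqk", and the second then gives "wzoi".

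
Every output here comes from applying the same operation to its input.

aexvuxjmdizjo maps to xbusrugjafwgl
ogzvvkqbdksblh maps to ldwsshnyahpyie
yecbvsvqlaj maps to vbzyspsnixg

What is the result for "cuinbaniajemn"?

Each output is the input with this applied: shift every letter 3 places backward in the alphabet (wrapping around).
For "cuinbaniajemn" the result is "zrfkyxkfxgbjk".

zrfkyxkfxgbjk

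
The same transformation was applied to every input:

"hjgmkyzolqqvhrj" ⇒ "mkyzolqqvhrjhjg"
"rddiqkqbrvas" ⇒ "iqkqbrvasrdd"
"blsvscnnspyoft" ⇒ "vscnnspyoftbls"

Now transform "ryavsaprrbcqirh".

Rule — move the first 3 characters to the end (rotate left by 3).
So "ryavsaprrbcqirh" becomes "vsaprrbcqirhrya".

vsaprrbcqirhrya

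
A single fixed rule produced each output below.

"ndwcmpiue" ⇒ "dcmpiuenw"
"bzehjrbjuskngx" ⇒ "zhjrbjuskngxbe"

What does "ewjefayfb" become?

The pattern: move the first 2 characters to the end (rotate left by 2), then swap the first and last characters.
On "ewjefayfb": the first step gives "jefayfbew", and the second then gives "wefayfbej".

wefayfbej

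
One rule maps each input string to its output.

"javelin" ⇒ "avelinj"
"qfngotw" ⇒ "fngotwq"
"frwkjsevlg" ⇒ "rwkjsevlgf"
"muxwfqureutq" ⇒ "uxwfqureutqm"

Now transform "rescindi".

The rule is to move the first character to the end.
On "rescindi" that produces "escindir".

escindir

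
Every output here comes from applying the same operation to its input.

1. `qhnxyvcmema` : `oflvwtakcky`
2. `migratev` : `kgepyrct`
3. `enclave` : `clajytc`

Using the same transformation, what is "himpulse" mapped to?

The rule is to shift every letter 2 places backward in the alphabet (wrapping around).
Applying that to "himpulse" gives "fgknsjqc".

fgknsjqc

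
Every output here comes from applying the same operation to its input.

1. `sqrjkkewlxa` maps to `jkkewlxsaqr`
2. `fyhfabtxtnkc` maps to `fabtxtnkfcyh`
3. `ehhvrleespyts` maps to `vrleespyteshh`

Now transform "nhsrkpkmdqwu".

rkpkmdqwnuhs

In each case the input is transformed by: swap the first and last characters, then move the first 3 characters to the end (rotate left by 3).
Working it through for "nhsrkpkmdqwu": intermediate "uhsrkpkmdqwn", final "rkpkmdqwnuhs".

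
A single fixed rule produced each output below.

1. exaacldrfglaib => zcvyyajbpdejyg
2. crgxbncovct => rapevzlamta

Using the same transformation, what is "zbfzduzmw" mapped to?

Each output is the input with this applied: move the last character to the front, then shift every letter 2 places backward in the alphabet (wrapping around).
For "zbfzduzmw", step one produces "wzbfzduzm"; step two turns that into "uxzdxbsxk".

uxzdxbsxk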